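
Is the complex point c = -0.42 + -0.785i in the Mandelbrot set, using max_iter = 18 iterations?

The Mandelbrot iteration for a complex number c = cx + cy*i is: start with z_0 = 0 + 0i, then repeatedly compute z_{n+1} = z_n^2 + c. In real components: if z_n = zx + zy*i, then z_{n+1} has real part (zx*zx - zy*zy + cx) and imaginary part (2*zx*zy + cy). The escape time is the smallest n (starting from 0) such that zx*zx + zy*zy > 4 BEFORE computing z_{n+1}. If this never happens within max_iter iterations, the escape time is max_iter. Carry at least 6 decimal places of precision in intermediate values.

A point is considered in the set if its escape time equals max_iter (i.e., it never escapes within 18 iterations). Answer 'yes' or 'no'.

z_0 = 0 + 0i, c = -0.4200 + -0.7850i
Iter 1: z = -0.4200 + -0.7850i, |z|^2 = 0.7926
Iter 2: z = -0.8598 + -0.1256i, |z|^2 = 0.7551
Iter 3: z = 0.3035 + -0.5690i, |z|^2 = 0.4159
Iter 4: z = -0.6516 + -1.1304i, |z|^2 = 1.7025
Iter 5: z = -1.2732 + 0.6883i, |z|^2 = 2.0947
Iter 6: z = 0.7273 + -2.5376i, |z|^2 = 6.9684
Escaped at iteration 6

Answer: no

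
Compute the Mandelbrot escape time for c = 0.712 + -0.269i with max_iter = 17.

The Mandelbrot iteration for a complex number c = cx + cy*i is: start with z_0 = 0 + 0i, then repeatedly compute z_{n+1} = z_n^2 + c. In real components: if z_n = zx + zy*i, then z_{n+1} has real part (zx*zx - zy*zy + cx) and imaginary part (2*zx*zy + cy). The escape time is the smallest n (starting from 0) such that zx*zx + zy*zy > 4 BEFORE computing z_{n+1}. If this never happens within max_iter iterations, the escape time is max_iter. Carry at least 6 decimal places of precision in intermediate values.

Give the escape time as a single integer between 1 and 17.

z_0 = 0 + 0i, c = 0.7120 + -0.2690i
Iter 1: z = 0.7120 + -0.2690i, |z|^2 = 0.5793
Iter 2: z = 1.1466 + -0.6521i, |z|^2 = 1.7398
Iter 3: z = 1.6015 + -1.7643i, |z|^2 = 5.6774
Escaped at iteration 3

Answer: 3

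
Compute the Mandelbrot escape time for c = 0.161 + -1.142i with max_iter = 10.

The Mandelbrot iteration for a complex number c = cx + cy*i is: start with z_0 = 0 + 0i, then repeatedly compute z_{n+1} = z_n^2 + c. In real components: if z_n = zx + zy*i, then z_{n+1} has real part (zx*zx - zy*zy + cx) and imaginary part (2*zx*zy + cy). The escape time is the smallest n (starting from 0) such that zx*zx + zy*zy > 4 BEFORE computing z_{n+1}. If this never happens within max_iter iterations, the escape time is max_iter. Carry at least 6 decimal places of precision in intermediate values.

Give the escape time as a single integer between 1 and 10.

z_0 = 0 + 0i, c = 0.1610 + -1.1420i
Iter 1: z = 0.1610 + -1.1420i, |z|^2 = 1.3301
Iter 2: z = -1.1172 + -1.5097i, |z|^2 = 3.5275
Iter 3: z = -0.8700 + 2.2315i, |z|^2 = 5.7364
Escaped at iteration 3

Answer: 3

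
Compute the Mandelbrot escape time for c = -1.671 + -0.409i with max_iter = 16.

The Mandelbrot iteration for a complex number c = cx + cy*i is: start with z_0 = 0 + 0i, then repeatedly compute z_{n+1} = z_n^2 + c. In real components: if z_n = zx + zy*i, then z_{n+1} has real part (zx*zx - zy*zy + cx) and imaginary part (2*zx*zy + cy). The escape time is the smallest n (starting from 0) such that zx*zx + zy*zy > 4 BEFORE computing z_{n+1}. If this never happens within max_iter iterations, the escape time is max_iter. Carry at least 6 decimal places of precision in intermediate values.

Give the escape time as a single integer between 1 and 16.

Answer: 3

Derivation:
z_0 = 0 + 0i, c = -1.6710 + -0.4090i
Iter 1: z = -1.6710 + -0.4090i, |z|^2 = 2.9595
Iter 2: z = 0.9540 + 0.9579i, |z|^2 = 1.8276
Iter 3: z = -1.6785 + 1.4186i, |z|^2 = 4.8296
Escaped at iteration 3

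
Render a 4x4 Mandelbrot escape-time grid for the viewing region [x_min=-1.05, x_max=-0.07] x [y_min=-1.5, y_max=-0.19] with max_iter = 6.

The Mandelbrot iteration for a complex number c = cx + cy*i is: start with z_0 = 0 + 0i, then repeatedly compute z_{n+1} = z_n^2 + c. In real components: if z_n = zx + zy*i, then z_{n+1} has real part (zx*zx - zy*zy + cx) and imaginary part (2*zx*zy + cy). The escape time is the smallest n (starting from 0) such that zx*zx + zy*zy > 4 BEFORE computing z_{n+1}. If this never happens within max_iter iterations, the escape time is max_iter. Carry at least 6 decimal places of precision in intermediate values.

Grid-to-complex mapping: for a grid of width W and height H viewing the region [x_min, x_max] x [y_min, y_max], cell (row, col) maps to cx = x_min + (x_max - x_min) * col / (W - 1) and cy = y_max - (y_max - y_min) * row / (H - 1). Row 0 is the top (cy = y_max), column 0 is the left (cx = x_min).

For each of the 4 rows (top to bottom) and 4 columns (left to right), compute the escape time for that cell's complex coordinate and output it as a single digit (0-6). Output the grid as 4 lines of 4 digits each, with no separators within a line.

Answer: 6666
4666
3346
2222

Derivation:
(row=0, col=0): c = -1.0500 + -0.1900i → escape time 6
(row=0, col=1): c = -0.7233 + -0.1900i → escape time 6
(row=0, col=2): c = -0.3967 + -0.1900i → escape time 6
(row=0, col=3): c = -0.0700 + -0.1900i → escape time 6
(row=1, col=0): c = -1.0500 + -0.6267i → escape time 4
(row=1, col=1): c = -0.7233 + -0.6267i → escape time 6
(row=1, col=2): c = -0.3967 + -0.6267i → escape time 6
(row=1, col=3): c = -0.0700 + -0.6267i → escape time 6
(row=2, col=0): c = -1.0500 + -1.0633i → escape time 3
(row=2, col=1): c = -0.7233 + -1.0633i → escape time 3
(row=2, col=2): c = -0.3967 + -1.0633i → escape time 4
(row=2, col=3): c = -0.0700 + -1.0633i → escape time 6
(row=3, col=0): c = -1.0500 + -1.5000i → escape time 2
(row=3, col=1): c = -0.7233 + -1.5000i → escape time 2
(row=3, col=2): c = -0.3967 + -1.5000i → escape time 2
(row=3, col=3): c = -0.0700 + -1.5000i → escape time 2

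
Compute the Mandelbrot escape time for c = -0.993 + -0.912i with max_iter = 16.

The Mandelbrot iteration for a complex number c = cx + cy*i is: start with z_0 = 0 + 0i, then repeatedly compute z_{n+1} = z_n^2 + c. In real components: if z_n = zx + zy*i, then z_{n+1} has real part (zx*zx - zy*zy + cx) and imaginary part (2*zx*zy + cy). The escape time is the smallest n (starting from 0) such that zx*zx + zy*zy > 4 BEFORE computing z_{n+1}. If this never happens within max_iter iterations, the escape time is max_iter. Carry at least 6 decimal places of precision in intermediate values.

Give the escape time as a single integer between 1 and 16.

z_0 = 0 + 0i, c = -0.9930 + -0.9120i
Iter 1: z = -0.9930 + -0.9120i, |z|^2 = 1.8178
Iter 2: z = -0.8387 + 0.8992i, |z|^2 = 1.5120
Iter 3: z = -1.0982 + -2.4204i, |z|^2 = 7.0642
Escaped at iteration 3

Answer: 3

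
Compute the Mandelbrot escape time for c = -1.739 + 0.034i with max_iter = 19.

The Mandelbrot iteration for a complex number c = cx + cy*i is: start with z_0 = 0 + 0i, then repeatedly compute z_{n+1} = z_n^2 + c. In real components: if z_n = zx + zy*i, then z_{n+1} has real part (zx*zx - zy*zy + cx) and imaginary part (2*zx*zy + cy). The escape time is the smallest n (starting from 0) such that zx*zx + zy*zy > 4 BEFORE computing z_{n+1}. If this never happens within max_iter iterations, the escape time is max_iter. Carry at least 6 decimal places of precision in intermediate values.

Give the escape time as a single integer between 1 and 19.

z_0 = 0 + 0i, c = -1.7390 + 0.0340i
Iter 1: z = -1.7390 + 0.0340i, |z|^2 = 3.0253
Iter 2: z = 1.2840 + -0.0843i, |z|^2 = 1.6557
Iter 3: z = -0.0975 + -0.1824i, |z|^2 = 0.0428
Iter 4: z = -1.7627 + 0.0696i, |z|^2 = 3.1121
Iter 5: z = 1.3634 + -0.2113i, |z|^2 = 1.9035
Iter 6: z = 0.0753 + -0.5421i, |z|^2 = 0.2995
Iter 7: z = -2.0272 + -0.0476i, |z|^2 = 4.1118
Escaped at iteration 7

Answer: 7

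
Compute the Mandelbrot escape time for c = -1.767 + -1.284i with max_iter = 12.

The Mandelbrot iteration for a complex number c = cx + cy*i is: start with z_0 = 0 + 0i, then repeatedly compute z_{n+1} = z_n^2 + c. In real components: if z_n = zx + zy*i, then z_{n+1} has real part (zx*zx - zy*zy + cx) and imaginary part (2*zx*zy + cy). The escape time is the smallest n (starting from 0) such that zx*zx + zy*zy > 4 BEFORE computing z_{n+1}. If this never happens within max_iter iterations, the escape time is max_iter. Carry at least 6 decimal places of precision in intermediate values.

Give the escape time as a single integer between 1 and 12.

z_0 = 0 + 0i, c = -1.7670 + -1.2840i
Iter 1: z = -1.7670 + -1.2840i, |z|^2 = 4.7709
Escaped at iteration 1

Answer: 1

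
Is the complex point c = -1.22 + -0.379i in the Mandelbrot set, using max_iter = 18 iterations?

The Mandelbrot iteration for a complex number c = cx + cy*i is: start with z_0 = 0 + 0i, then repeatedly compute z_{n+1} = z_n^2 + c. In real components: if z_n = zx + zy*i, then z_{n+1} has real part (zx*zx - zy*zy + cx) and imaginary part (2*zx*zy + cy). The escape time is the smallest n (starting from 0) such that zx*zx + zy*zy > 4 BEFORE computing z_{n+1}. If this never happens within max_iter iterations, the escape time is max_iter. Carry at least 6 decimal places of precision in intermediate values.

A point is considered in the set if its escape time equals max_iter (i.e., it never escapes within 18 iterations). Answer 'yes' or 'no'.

z_0 = 0 + 0i, c = -1.2200 + -0.3790i
Iter 1: z = -1.2200 + -0.3790i, |z|^2 = 1.6320
Iter 2: z = 0.1248 + 0.5458i, |z|^2 = 0.3134
Iter 3: z = -1.5023 + -0.2428i, |z|^2 = 2.3158
Iter 4: z = 0.9779 + 0.3506i, |z|^2 = 1.0792
Iter 5: z = -0.3866 + 0.3067i, |z|^2 = 0.2435
Iter 6: z = -1.1646 + -0.6161i, |z|^2 = 1.7359
Iter 7: z = -0.2433 + 1.0561i, |z|^2 = 1.1745
Iter 8: z = -2.2760 + -0.8929i, |z|^2 = 5.9777
Escaped at iteration 8

Answer: no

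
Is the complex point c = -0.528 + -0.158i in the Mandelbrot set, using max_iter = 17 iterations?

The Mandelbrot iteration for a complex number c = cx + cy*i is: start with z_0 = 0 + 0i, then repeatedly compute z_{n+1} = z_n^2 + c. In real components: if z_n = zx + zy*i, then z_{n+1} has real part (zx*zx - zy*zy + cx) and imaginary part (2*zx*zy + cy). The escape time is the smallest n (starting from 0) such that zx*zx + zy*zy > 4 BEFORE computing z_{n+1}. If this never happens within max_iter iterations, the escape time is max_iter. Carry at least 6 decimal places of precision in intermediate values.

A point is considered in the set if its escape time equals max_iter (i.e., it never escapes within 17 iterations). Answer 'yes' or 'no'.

Answer: yes

Derivation:
z_0 = 0 + 0i, c = -0.5280 + -0.1580i
Iter 1: z = -0.5280 + -0.1580i, |z|^2 = 0.3037
Iter 2: z = -0.2742 + 0.0088i, |z|^2 = 0.0753
Iter 3: z = -0.4529 + -0.1629i, |z|^2 = 0.2316
Iter 4: z = -0.3494 + -0.0105i, |z|^2 = 0.1222
Iter 5: z = -0.4060 + -0.1507i, |z|^2 = 0.1876
Iter 6: z = -0.3858 + -0.0356i, |z|^2 = 0.1501
Iter 7: z = -0.3804 + -0.1305i, |z|^2 = 0.1617
Iter 8: z = -0.4003 + -0.0587i, |z|^2 = 0.1637
Iter 9: z = -0.3712 + -0.1110i, |z|^2 = 0.1501
Iter 10: z = -0.4025 + -0.0756i, |z|^2 = 0.1678
Iter 11: z = -0.3717 + -0.0971i, |z|^2 = 0.1476
Iter 12: z = -0.3993 + -0.0858i, |z|^2 = 0.1668
Iter 13: z = -0.3759 + -0.0895i, |z|^2 = 0.1493
Iter 14: z = -0.3947 + -0.0907i, |z|^2 = 0.1640
Iter 15: z = -0.3805 + -0.0864i, |z|^2 = 0.1522
Iter 16: z = -0.3907 + -0.0923i, |z|^2 = 0.1612
Did not escape in 17 iterations → in set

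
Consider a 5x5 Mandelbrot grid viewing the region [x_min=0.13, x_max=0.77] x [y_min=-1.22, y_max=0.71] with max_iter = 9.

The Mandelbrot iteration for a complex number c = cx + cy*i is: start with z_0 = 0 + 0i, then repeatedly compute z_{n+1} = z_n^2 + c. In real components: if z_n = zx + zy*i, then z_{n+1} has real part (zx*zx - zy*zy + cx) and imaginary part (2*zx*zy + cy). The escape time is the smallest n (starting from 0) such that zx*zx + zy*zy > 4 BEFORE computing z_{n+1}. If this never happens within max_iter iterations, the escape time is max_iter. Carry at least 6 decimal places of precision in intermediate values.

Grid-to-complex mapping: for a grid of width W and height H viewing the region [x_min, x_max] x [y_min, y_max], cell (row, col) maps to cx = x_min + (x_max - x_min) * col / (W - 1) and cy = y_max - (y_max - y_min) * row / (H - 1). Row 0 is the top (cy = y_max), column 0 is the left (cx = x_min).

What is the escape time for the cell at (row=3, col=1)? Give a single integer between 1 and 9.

Answer: 5

Derivation:
z_0 = 0 + 0i, c = 0.2900 + -0.7375i
Iter 1: z = 0.2900 + -0.7375i, |z|^2 = 0.6280
Iter 2: z = -0.1698 + -1.1653i, |z|^2 = 1.3866
Iter 3: z = -1.0390 + -0.3418i, |z|^2 = 1.1963
Iter 4: z = 1.2527 + -0.0273i, |z|^2 = 1.5699
Iter 5: z = 1.8584 + -0.8060i, |z|^2 = 4.1033
Escaped at iteration 5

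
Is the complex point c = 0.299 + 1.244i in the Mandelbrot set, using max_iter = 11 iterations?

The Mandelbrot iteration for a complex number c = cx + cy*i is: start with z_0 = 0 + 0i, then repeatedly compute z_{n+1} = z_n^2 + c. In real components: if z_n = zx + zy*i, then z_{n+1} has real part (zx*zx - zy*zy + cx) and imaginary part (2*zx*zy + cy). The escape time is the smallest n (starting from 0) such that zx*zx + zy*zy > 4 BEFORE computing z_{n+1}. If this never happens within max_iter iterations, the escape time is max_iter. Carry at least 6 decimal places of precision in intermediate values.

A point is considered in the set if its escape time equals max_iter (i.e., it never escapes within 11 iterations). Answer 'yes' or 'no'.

z_0 = 0 + 0i, c = 0.2990 + 1.2440i
Iter 1: z = 0.2990 + 1.2440i, |z|^2 = 1.6369
Iter 2: z = -1.1591 + 1.9879i, |z|^2 = 5.2954
Escaped at iteration 2

Answer: no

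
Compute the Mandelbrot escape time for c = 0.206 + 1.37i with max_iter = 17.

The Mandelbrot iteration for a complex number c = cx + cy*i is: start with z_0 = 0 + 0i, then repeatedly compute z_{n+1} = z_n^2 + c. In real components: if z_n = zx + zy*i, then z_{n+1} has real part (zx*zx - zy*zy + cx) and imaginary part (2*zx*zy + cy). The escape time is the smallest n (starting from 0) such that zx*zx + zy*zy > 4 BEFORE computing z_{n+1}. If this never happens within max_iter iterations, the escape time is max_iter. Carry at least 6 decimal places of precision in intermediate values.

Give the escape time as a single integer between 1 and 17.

z_0 = 0 + 0i, c = 0.2060 + 1.3700i
Iter 1: z = 0.2060 + 1.3700i, |z|^2 = 1.9193
Iter 2: z = -1.6285 + 1.9344i, |z|^2 = 6.3940
Escaped at iteration 2

Answer: 2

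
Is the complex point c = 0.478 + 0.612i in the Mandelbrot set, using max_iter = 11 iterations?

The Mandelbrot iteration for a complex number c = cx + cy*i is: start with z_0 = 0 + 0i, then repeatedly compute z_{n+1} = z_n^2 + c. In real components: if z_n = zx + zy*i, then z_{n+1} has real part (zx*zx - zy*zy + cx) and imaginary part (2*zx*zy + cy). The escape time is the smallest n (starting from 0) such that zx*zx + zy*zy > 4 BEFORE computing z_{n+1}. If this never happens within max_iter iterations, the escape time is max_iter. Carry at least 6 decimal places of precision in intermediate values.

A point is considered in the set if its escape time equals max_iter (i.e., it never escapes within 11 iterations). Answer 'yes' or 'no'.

Answer: no

Derivation:
z_0 = 0 + 0i, c = 0.4780 + 0.6120i
Iter 1: z = 0.4780 + 0.6120i, |z|^2 = 0.6030
Iter 2: z = 0.3319 + 1.1971i, |z|^2 = 1.5432
Iter 3: z = -0.8448 + 1.4067i, |z|^2 = 2.6925
Iter 4: z = -0.7872 + -1.7648i, |z|^2 = 3.7340
Iter 5: z = -2.0168 + 3.3903i, |z|^2 = 15.5617
Escaped at iteration 5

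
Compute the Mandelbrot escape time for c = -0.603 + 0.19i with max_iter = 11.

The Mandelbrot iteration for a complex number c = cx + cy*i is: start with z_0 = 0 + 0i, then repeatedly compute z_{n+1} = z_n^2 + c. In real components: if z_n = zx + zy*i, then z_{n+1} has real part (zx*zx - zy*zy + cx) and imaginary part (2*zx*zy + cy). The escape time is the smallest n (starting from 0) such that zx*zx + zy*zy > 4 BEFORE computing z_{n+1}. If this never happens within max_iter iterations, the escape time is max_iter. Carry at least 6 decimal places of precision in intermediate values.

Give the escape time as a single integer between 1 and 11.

Answer: 11

Derivation:
z_0 = 0 + 0i, c = -0.6030 + 0.1900i
Iter 1: z = -0.6030 + 0.1900i, |z|^2 = 0.3997
Iter 2: z = -0.2755 + -0.0391i, |z|^2 = 0.0774
Iter 3: z = -0.5286 + 0.2116i, |z|^2 = 0.3242
Iter 4: z = -0.3683 + -0.0337i, |z|^2 = 0.1368
Iter 5: z = -0.4685 + 0.2148i, |z|^2 = 0.2656
Iter 6: z = -0.4297 + -0.0113i, |z|^2 = 0.1847
Iter 7: z = -0.4185 + 0.1997i, |z|^2 = 0.2150
Iter 8: z = -0.4677 + 0.0229i, |z|^2 = 0.2193
Iter 9: z = -0.3848 + 0.1686i, |z|^2 = 0.1765
Iter 10: z = -0.4834 + 0.0602i, |z|^2 = 0.2373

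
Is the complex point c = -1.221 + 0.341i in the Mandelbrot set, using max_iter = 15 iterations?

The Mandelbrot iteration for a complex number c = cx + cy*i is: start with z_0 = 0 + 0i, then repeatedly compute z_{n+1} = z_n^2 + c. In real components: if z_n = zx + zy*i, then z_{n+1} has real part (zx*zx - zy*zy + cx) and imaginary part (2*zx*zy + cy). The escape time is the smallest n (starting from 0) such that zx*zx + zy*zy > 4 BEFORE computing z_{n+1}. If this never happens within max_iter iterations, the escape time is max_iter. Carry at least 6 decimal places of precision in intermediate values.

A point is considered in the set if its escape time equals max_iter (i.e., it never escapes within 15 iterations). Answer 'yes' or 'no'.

z_0 = 0 + 0i, c = -1.2210 + 0.3410i
Iter 1: z = -1.2210 + 0.3410i, |z|^2 = 1.6071
Iter 2: z = 0.1536 + -0.4917i, |z|^2 = 0.2654
Iter 3: z = -1.4392 + 0.1900i, |z|^2 = 2.1074
Iter 4: z = 0.8142 + -0.2058i, |z|^2 = 0.7053
Iter 5: z = -0.6004 + 0.0058i, |z|^2 = 0.3605
Iter 6: z = -0.8606 + 0.3341i, |z|^2 = 0.8521
Iter 7: z = -0.5920 + -0.2339i, |z|^2 = 0.4052
Iter 8: z = -0.9252 + 0.6180i, |z|^2 = 1.2380
Iter 9: z = -0.7469 + -0.8026i, |z|^2 = 1.2020
Iter 10: z = -1.3073 + 1.5399i, |z|^2 = 4.0803
Escaped at iteration 10

Answer: no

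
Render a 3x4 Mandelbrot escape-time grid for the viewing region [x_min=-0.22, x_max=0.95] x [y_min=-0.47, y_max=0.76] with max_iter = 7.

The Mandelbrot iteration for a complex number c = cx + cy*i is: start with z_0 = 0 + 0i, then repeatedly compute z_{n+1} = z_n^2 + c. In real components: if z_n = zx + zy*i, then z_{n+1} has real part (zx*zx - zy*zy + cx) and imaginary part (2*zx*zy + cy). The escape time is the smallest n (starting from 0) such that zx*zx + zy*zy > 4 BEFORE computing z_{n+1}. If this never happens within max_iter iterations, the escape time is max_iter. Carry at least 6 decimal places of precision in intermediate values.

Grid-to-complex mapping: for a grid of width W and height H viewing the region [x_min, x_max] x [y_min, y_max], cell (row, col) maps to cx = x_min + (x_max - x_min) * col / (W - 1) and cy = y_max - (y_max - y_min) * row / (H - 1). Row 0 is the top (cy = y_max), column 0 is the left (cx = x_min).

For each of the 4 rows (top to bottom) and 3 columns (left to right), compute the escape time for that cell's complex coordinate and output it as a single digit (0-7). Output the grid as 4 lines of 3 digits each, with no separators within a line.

(row=0, col=0): c = -0.2200 + 0.7600i → escape time 7
(row=0, col=1): c = 0.3650 + 0.7600i → escape time 4
(row=0, col=2): c = 0.9500 + 0.7600i → escape time 2
(row=1, col=0): c = -0.2200 + 0.3500i → escape time 7
(row=1, col=1): c = 0.3650 + 0.3500i → escape time 7
(row=1, col=2): c = 0.9500 + 0.3500i → escape time 2
(row=2, col=0): c = -0.2200 + -0.0600i → escape time 7
(row=2, col=1): c = 0.3650 + -0.0600i → escape time 7
(row=2, col=2): c = 0.9500 + -0.0600i → escape time 3
(row=3, col=0): c = -0.2200 + -0.4700i → escape time 7
(row=3, col=1): c = 0.3650 + -0.4700i → escape time 7
(row=3, col=2): c = 0.9500 + -0.4700i → escape time 2

Answer: 742
772
773
772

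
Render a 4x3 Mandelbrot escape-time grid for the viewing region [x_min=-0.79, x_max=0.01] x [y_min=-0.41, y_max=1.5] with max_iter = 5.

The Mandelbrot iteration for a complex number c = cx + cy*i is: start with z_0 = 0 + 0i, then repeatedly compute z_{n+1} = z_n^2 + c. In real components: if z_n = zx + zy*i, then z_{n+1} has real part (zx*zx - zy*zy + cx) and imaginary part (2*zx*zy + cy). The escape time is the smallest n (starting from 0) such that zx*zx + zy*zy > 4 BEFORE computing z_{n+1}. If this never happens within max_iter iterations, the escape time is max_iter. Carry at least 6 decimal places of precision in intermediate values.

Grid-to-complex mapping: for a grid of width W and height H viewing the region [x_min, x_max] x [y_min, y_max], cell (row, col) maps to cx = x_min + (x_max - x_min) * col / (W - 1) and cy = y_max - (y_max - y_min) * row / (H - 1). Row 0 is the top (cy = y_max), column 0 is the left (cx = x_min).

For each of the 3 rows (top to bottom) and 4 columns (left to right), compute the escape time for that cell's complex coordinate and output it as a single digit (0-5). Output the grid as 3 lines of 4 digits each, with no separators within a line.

Answer: 2222
5555
5555

Derivation:
(row=0, col=0): c = -0.7900 + 1.5000i → escape time 2
(row=0, col=1): c = -0.5233 + 1.5000i → escape time 2
(row=0, col=2): c = -0.2567 + 1.5000i → escape time 2
(row=0, col=3): c = 0.0100 + 1.5000i → escape time 2
(row=1, col=0): c = -0.7900 + 0.5450i → escape time 5
(row=1, col=1): c = -0.5233 + 0.5450i → escape time 5
(row=1, col=2): c = -0.2567 + 0.5450i → escape time 5
(row=1, col=3): c = 0.0100 + 0.5450i → escape time 5
(row=2, col=0): c = -0.7900 + -0.4100i → escape time 5
(row=2, col=1): c = -0.5233 + -0.4100i → escape time 5
(row=2, col=2): c = -0.2567 + -0.4100i → escape time 5
(row=2, col=3): c = 0.0100 + -0.4100i → escape time 5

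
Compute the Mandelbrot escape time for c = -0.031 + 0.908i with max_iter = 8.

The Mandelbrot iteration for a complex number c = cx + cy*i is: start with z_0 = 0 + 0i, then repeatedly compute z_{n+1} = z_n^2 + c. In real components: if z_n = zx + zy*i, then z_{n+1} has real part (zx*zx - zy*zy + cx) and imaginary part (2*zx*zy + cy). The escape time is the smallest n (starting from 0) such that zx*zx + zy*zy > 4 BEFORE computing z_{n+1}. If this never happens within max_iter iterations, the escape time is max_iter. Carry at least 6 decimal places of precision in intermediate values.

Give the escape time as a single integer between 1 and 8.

z_0 = 0 + 0i, c = -0.0310 + 0.9080i
Iter 1: z = -0.0310 + 0.9080i, |z|^2 = 0.8254
Iter 2: z = -0.8545 + 0.8517i, |z|^2 = 1.4556
Iter 3: z = -0.0262 + -0.5476i, |z|^2 = 0.3005
Iter 4: z = -0.3301 + 0.9367i, |z|^2 = 0.9864
Iter 5: z = -0.7994 + 0.2895i, |z|^2 = 0.7229
Iter 6: z = 0.5243 + 0.4451i, |z|^2 = 0.4730
Iter 7: z = 0.0458 + 1.3748i, |z|^2 = 1.8921

Answer: 8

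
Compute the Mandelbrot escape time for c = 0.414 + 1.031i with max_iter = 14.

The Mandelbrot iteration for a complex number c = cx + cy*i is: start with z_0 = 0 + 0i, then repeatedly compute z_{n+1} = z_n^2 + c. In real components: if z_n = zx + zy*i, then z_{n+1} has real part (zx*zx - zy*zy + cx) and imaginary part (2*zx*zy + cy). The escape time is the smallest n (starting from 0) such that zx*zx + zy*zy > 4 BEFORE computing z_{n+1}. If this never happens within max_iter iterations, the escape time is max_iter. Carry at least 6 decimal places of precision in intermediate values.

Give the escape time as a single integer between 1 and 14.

z_0 = 0 + 0i, c = 0.4140 + 1.0310i
Iter 1: z = 0.4140 + 1.0310i, |z|^2 = 1.2344
Iter 2: z = -0.4776 + 1.8847i, |z|^2 = 3.7800
Iter 3: z = -2.9099 + -0.7691i, |z|^2 = 9.0591
Escaped at iteration 3

Answer: 3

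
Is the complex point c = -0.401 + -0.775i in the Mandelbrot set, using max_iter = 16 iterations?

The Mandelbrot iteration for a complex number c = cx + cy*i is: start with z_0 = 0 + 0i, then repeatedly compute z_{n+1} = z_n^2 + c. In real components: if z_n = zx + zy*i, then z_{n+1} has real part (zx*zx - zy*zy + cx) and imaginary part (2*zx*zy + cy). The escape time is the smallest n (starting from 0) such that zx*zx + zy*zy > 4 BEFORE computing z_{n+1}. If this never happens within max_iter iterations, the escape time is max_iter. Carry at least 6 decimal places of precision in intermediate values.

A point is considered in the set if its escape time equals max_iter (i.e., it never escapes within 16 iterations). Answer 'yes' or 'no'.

Answer: no

Derivation:
z_0 = 0 + 0i, c = -0.4010 + -0.7750i
Iter 1: z = -0.4010 + -0.7750i, |z|^2 = 0.7614
Iter 2: z = -0.8408 + -0.1534i, |z|^2 = 0.7305
Iter 3: z = 0.2824 + -0.5170i, |z|^2 = 0.3470
Iter 4: z = -0.5885 + -1.0670i, |z|^2 = 1.4848
Iter 5: z = -1.1932 + 0.4808i, |z|^2 = 1.6550
Iter 6: z = 0.7916 + -1.9224i, |z|^2 = 4.3223
Escaped at iteration 6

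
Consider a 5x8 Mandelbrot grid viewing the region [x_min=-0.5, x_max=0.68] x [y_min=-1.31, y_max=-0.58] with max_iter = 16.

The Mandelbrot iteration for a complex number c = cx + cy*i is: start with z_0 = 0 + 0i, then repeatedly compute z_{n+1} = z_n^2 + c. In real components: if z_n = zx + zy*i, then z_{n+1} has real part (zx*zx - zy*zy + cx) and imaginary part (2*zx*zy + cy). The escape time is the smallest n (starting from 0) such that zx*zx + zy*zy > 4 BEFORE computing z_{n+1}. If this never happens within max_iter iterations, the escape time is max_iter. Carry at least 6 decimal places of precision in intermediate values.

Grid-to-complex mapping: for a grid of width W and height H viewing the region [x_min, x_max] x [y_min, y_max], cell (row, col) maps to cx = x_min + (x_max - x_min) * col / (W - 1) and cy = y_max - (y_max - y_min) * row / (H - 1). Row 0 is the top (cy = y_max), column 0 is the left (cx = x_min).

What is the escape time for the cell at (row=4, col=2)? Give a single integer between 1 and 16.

z_0 = 0 + 0i, c = 0.0900 + -0.9971i
Iter 1: z = 0.0900 + -0.9971i, |z|^2 = 1.0024
Iter 2: z = -0.8962 + -1.1766i, |z|^2 = 2.1876
Iter 3: z = -0.4913 + 1.1118i, |z|^2 = 1.4775
Iter 4: z = -0.9048 + -2.0896i, |z|^2 = 5.1851
Escaped at iteration 4

Answer: 4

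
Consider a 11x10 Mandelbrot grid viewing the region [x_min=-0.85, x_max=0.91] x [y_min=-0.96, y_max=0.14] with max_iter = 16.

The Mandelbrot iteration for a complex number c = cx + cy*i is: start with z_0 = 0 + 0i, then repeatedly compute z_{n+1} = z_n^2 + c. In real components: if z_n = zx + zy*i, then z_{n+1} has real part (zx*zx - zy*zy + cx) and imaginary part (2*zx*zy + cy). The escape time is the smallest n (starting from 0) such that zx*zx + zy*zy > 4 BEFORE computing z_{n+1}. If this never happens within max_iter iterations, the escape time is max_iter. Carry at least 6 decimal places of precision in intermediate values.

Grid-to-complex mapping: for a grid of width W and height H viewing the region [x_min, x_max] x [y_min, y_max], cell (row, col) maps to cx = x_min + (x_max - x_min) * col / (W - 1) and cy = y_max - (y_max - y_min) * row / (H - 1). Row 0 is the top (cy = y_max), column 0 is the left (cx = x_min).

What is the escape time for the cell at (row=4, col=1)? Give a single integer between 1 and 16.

Answer: 16

Derivation:
z_0 = 0 + 0i, c = -0.6740 + -0.3489i
Iter 1: z = -0.6740 + -0.3489i, |z|^2 = 0.5760
Iter 2: z = -0.3414 + 0.1214i, |z|^2 = 0.1313
Iter 3: z = -0.5722 + -0.4318i, |z|^2 = 0.5138
Iter 4: z = -0.5331 + 0.1452i, |z|^2 = 0.3053
Iter 5: z = -0.4109 + -0.5037i, |z|^2 = 0.4226
Iter 6: z = -0.7589 + 0.0651i, |z|^2 = 0.5802
Iter 7: z = -0.1023 + -0.4477i, |z|^2 = 0.2109
Iter 8: z = -0.8639 + -0.2573i, |z|^2 = 0.8126
Iter 9: z = 0.0062 + 0.0957i, |z|^2 = 0.0092
Iter 10: z = -0.6831 + -0.3477i, |z|^2 = 0.5875
Iter 11: z = -0.3283 + 0.1262i, |z|^2 = 0.1237
Iter 12: z = -0.5822 + -0.4317i, |z|^2 = 0.5253
Iter 13: z = -0.5215 + 0.1538i, |z|^2 = 0.2956
Iter 14: z = -0.4257 + -0.5093i, |z|^2 = 0.4406
Iter 15: z = -0.7521 + 0.0847i, |z|^2 = 0.5728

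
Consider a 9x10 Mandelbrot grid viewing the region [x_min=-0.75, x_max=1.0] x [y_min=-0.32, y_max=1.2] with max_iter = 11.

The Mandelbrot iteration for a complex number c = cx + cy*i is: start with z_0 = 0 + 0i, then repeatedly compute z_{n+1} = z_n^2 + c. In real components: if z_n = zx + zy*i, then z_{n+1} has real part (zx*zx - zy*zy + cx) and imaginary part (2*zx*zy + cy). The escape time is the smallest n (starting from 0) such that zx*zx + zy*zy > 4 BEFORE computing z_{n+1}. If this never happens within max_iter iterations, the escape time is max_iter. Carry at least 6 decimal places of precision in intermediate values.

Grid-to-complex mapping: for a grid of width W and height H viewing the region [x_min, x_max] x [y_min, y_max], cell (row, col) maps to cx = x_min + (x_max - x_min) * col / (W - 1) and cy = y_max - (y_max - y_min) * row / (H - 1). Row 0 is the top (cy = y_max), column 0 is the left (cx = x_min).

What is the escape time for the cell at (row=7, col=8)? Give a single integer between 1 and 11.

z_0 = 0 + 0i, c = 1.0000 + 0.0178i
Iter 1: z = 1.0000 + 0.0178i, |z|^2 = 1.0003
Iter 2: z = 1.9997 + 0.0533i, |z|^2 = 4.0016
Escaped at iteration 2

Answer: 2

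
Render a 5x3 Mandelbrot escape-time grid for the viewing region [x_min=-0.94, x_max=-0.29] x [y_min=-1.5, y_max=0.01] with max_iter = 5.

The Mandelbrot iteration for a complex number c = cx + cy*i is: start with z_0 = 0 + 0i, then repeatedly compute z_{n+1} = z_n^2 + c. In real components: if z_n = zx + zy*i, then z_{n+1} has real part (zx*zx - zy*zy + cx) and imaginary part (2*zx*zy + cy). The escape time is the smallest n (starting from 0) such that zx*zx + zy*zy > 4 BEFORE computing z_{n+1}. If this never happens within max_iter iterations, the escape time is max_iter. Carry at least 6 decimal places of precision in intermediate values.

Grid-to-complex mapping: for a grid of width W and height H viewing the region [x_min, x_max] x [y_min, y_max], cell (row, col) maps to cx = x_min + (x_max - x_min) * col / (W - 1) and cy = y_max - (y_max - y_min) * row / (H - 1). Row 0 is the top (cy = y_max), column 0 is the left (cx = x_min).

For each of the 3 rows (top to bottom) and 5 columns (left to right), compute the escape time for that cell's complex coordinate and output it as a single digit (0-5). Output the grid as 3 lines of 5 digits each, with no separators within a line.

Answer: 55555
44555
22222

Derivation:
(row=0, col=0): c = -0.9400 + 0.0100i → escape time 5
(row=0, col=1): c = -0.7775 + 0.0100i → escape time 5
(row=0, col=2): c = -0.6150 + 0.0100i → escape time 5
(row=0, col=3): c = -0.4525 + 0.0100i → escape time 5
(row=0, col=4): c = -0.2900 + 0.0100i → escape time 5
(row=1, col=0): c = -0.9400 + -0.7450i → escape time 4
(row=1, col=1): c = -0.7775 + -0.7450i → escape time 4
(row=1, col=2): c = -0.6150 + -0.7450i → escape time 5
(row=1, col=3): c = -0.4525 + -0.7450i → escape time 5
(row=1, col=4): c = -0.2900 + -0.7450i → escape time 5
(row=2, col=0): c = -0.9400 + -1.5000i → escape time 2
(row=2, col=1): c = -0.7775 + -1.5000i → escape time 2
(row=2, col=2): c = -0.6150 + -1.5000i → escape time 2
(row=2, col=3): c = -0.4525 + -1.5000i → escape time 2
(row=2, col=4): c = -0.2900 + -1.5000i → escape time 2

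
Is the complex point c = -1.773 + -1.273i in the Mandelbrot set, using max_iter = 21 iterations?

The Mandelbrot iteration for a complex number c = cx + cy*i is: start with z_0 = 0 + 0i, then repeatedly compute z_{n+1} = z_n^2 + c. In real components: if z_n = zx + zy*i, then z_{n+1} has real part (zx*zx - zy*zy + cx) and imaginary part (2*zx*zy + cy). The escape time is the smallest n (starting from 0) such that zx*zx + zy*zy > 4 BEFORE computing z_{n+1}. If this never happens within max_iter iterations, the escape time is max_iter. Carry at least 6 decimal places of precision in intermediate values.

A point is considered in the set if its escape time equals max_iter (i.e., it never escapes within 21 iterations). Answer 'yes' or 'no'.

Answer: no

Derivation:
z_0 = 0 + 0i, c = -1.7730 + -1.2730i
Iter 1: z = -1.7730 + -1.2730i, |z|^2 = 4.7641
Escaped at iteration 1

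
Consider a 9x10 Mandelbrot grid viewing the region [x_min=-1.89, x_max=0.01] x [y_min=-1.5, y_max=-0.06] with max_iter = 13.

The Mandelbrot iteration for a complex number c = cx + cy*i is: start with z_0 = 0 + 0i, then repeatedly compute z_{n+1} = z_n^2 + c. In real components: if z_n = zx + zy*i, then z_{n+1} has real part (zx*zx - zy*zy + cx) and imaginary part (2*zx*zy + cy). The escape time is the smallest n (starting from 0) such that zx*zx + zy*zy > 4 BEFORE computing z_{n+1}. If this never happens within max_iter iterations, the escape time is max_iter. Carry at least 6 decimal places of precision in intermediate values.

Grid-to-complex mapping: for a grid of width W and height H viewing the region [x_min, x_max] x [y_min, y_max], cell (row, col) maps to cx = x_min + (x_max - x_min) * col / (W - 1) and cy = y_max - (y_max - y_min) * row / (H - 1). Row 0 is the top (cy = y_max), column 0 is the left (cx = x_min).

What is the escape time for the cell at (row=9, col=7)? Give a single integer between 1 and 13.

Answer: 2

Derivation:
z_0 = 0 + 0i, c = -0.2275 + -1.5000i
Iter 1: z = -0.2275 + -1.5000i, |z|^2 = 2.3018
Iter 2: z = -2.4257 + -0.8175i, |z|^2 = 6.5525
Escaped at iteration 2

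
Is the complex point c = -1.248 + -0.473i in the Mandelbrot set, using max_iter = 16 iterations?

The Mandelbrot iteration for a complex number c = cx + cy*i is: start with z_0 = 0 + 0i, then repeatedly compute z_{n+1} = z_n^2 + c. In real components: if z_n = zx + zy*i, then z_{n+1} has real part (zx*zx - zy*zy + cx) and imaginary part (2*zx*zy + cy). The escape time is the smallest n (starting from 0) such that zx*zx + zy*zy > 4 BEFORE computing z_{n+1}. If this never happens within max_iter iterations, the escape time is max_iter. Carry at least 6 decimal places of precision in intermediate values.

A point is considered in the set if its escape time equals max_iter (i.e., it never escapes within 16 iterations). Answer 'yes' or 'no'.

z_0 = 0 + 0i, c = -1.2480 + -0.4730i
Iter 1: z = -1.2480 + -0.4730i, |z|^2 = 1.7812
Iter 2: z = 0.0858 + 0.7076i, |z|^2 = 0.5081
Iter 3: z = -1.7414 + -0.3516i, |z|^2 = 3.1559
Iter 4: z = 1.6607 + 0.7516i, |z|^2 = 3.3227
Iter 5: z = 0.9450 + 2.0232i, |z|^2 = 4.9863
Escaped at iteration 5

Answer: no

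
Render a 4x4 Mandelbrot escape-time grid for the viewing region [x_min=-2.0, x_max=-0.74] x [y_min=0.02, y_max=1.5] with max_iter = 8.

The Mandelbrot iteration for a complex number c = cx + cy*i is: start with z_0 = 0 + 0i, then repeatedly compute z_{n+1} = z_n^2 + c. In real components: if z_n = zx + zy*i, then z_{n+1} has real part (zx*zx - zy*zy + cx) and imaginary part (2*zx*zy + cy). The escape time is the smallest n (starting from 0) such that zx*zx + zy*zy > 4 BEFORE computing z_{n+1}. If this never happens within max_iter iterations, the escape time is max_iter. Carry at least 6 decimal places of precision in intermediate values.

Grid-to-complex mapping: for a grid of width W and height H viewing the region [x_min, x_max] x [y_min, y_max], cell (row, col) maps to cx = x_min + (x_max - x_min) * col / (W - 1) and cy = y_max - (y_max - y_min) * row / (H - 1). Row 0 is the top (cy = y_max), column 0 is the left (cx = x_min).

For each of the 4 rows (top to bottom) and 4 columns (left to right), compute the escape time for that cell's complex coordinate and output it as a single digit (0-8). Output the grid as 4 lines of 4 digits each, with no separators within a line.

(row=0, col=0): c = -2.0000 + 1.5000i → escape time 1
(row=0, col=1): c = -1.5800 + 1.5000i → escape time 1
(row=0, col=2): c = -1.1600 + 1.5000i → escape time 2
(row=0, col=3): c = -0.7400 + 1.5000i → escape time 2
(row=1, col=0): c = -2.0000 + 1.0067i → escape time 1
(row=1, col=1): c = -1.5800 + 1.0067i → escape time 2
(row=1, col=2): c = -1.1600 + 1.0067i → escape time 3
(row=1, col=3): c = -0.7400 + 1.0067i → escape time 3
(row=2, col=0): c = -2.0000 + 0.5133i → escape time 1
(row=2, col=1): c = -1.5800 + 0.5133i → escape time 3
(row=2, col=2): c = -1.1600 + 0.5133i → escape time 5
(row=2, col=3): c = -0.7400 + 0.5133i → escape time 6
(row=3, col=0): c = -2.0000 + 0.0200i → escape time 1
(row=3, col=1): c = -1.5800 + 0.0200i → escape time 8
(row=3, col=2): c = -1.1600 + 0.0200i → escape time 8
(row=3, col=3): c = -0.7400 + 0.0200i → escape time 8

Answer: 1122
1233
1356
1888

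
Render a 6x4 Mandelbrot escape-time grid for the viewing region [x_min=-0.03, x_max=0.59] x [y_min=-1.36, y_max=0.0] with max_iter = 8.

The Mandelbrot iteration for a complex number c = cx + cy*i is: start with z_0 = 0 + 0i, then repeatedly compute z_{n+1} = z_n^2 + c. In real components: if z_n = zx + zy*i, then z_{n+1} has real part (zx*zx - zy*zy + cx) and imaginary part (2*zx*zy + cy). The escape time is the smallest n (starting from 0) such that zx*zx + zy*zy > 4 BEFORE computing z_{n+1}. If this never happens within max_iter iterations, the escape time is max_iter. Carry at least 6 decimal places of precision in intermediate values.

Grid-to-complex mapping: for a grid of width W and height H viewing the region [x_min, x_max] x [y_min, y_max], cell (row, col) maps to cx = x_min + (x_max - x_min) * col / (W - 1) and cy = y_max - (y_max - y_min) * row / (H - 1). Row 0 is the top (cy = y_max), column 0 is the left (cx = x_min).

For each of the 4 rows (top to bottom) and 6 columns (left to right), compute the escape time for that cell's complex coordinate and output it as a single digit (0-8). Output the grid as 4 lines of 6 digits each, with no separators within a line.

Answer: 888854
888864
854433
222222

Derivation:
(row=0, col=0): c = -0.0300 + 0.0000i → escape time 8
(row=0, col=1): c = 0.0940 + 0.0000i → escape time 8
(row=0, col=2): c = 0.2180 + 0.0000i → escape time 8
(row=0, col=3): c = 0.3420 + 0.0000i → escape time 8
(row=0, col=4): c = 0.4660 + 0.0000i → escape time 5
(row=0, col=5): c = 0.5900 + 0.0000i → escape time 4
(row=1, col=0): c = -0.0300 + -0.4533i → escape time 8
(row=1, col=1): c = 0.0940 + -0.4533i → escape time 8
(row=1, col=2): c = 0.2180 + -0.4533i → escape time 8
(row=1, col=3): c = 0.3420 + -0.4533i → escape time 8
(row=1, col=4): c = 0.4660 + -0.4533i → escape time 6
(row=1, col=5): c = 0.5900 + -0.4533i → escape time 4
(row=2, col=0): c = -0.0300 + -0.9067i → escape time 8
(row=2, col=1): c = 0.0940 + -0.9067i → escape time 5
(row=2, col=2): c = 0.2180 + -0.9067i → escape time 4
(row=2, col=3): c = 0.3420 + -0.9067i → escape time 4
(row=2, col=4): c = 0.4660 + -0.9067i → escape time 3
(row=2, col=5): c = 0.5900 + -0.9067i → escape time 3
(row=3, col=0): c = -0.0300 + -1.3600i → escape time 2
(row=3, col=1): c = 0.0940 + -1.3600i → escape time 2
(row=3, col=2): c = 0.2180 + -1.3600i → escape time 2
(row=3, col=3): c = 0.3420 + -1.3600i → escape time 2
(row=3, col=4): c = 0.4660 + -1.3600i → escape time 2
(row=3, col=5): c = 0.5900 + -1.3600i → escape time 2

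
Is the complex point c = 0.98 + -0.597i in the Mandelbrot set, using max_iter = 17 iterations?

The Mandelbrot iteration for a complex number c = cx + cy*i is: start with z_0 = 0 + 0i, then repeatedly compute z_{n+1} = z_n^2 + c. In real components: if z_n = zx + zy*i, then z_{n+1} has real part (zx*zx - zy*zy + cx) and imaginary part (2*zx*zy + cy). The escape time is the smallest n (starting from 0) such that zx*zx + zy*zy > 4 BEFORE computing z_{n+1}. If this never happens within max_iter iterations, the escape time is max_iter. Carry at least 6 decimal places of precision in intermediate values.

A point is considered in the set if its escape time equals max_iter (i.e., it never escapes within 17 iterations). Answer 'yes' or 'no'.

z_0 = 0 + 0i, c = 0.9800 + -0.5970i
Iter 1: z = 0.9800 + -0.5970i, |z|^2 = 1.3168
Iter 2: z = 1.5840 + -1.7671i, |z|^2 = 5.6317
Escaped at iteration 2

Answer: no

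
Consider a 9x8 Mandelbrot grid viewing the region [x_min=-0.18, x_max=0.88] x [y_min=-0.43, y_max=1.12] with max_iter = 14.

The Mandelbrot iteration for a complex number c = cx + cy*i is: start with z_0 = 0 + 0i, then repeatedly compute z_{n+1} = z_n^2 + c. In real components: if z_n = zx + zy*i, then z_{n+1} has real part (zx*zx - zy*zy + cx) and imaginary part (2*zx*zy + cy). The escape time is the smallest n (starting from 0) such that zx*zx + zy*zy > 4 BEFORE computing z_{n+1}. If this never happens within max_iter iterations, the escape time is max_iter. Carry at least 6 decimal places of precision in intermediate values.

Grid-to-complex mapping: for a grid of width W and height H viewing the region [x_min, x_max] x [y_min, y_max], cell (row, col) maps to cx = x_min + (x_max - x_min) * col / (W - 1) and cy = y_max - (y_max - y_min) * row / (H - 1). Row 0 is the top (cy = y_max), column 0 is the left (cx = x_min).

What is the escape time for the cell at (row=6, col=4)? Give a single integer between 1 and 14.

Answer: 14

Derivation:
z_0 = 0 + 0i, c = 0.3500 + -0.2086i
Iter 1: z = 0.3500 + -0.2086i, |z|^2 = 0.1660
Iter 2: z = 0.4290 + -0.3546i, |z|^2 = 0.3098
Iter 3: z = 0.4083 + -0.5128i, |z|^2 = 0.4297
Iter 4: z = 0.2538 + -0.6273i, |z|^2 = 0.4579
Iter 5: z = 0.0208 + -0.5270i, |z|^2 = 0.2781
Iter 6: z = 0.0727 + -0.2305i, |z|^2 = 0.0584
Iter 7: z = 0.3021 + -0.2421i, |z|^2 = 0.1499
Iter 8: z = 0.3827 + -0.3549i, |z|^2 = 0.2724
Iter 9: z = 0.3705 + -0.4802i, |z|^2 = 0.3678
Iter 10: z = 0.2567 + -0.5644i, |z|^2 = 0.3844
Iter 11: z = 0.0974 + -0.4983i, |z|^2 = 0.2578
Iter 12: z = 0.1111 + -0.3056i, |z|^2 = 0.1058
Iter 13: z = 0.2690 + -0.2765i, |z|^2 = 0.1488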